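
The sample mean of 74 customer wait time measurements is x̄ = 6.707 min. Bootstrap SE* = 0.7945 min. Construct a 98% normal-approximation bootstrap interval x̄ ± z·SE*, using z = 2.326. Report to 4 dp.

(4.8590, 8.5550)

Margin = 2.326 × 0.7945 = 1.84801
Interval: 6.707 ± 1.84801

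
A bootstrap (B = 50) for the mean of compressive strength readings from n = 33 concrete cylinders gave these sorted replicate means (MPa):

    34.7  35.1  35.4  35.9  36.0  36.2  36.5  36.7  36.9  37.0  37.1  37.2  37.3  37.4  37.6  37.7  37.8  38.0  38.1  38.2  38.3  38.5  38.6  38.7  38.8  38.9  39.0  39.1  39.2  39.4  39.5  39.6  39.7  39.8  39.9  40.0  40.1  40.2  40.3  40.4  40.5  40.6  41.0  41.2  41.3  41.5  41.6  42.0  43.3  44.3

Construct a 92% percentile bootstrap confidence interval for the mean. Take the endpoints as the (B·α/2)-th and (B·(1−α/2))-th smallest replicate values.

(35.1, 42.0)

α = 0.08; lower rank = 50 × 0.040 = 2; upper rank = 50 × 0.960 = 48.
The 2nd smallest replicate is 35.1; the 48th is 42.0.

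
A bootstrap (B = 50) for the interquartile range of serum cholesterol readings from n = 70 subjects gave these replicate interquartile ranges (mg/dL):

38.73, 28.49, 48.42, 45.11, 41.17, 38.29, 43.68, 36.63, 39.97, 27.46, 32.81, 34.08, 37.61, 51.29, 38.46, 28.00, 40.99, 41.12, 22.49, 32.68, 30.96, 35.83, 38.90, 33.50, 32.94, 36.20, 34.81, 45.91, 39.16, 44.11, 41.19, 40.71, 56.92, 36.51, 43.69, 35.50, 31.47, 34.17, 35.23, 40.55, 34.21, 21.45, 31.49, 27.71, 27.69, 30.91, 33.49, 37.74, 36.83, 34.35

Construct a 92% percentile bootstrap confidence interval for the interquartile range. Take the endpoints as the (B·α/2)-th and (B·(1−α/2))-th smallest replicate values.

Sorted replicates: 21.45, 22.49, 27.46, 27.69, 27.71, 28.00, 28.49, 30.91, 30.96, 31.47, 31.49, 32.68, 32.81, 32.94, 33.49, 33.50, 34.08, 34.17, 34.21, 34.35, 34.81, 35.23, 35.50, 35.83, 36.20, 36.51, 36.63, 36.83, 37.61, 37.74, 38.29, 38.46, 38.73, 38.90, 39.16, 39.97, 40.55, 40.71, 40.99, 41.12, 41.17, 41.19, 43.68, 43.69, 44.11, 45.11, 45.91, 48.42, 51.29, 56.92
α = 0.08; lower rank = 50 × 0.040 = 2; upper rank = 50 × 0.960 = 48.
The 2nd smallest replicate is 22.49; the 48th is 48.42.

(22.49, 48.42)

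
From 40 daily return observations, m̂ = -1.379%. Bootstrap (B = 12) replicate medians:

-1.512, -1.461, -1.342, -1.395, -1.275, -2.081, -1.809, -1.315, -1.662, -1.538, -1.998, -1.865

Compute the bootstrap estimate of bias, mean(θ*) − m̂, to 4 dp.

bias = −0.2254

mean(θ*) = ((-1.512) + (-1.461) + (-1.342) + (-1.395) + (-1.275) + (-2.081) + (-1.809) + (-1.315) + (-1.662) + (-1.538) + (-1.998) + (-1.865)) / 12 = -1.60442
bias = -1.60442 − -1.379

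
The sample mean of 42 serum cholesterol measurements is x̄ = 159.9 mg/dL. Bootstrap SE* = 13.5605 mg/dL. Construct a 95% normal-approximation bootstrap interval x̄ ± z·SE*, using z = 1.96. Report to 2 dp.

(133.32, 186.48)

Margin = 1.96 × 13.5605 = 26.579
Interval: 159.9 ± 26.579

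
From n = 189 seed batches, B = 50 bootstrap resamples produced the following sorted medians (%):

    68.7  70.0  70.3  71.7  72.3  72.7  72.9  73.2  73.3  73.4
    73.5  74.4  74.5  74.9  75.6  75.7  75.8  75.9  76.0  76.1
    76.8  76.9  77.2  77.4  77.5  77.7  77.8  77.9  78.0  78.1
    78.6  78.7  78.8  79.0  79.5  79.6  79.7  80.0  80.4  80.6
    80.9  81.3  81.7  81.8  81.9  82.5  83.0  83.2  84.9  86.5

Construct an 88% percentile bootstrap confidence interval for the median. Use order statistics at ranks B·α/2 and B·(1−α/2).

(70.3, 83.0)

α = 0.12; lower rank = 50 × 0.060 = 3; upper rank = 50 × 0.940 = 47.
The 3rd smallest replicate is 70.3; the 47th is 83.0.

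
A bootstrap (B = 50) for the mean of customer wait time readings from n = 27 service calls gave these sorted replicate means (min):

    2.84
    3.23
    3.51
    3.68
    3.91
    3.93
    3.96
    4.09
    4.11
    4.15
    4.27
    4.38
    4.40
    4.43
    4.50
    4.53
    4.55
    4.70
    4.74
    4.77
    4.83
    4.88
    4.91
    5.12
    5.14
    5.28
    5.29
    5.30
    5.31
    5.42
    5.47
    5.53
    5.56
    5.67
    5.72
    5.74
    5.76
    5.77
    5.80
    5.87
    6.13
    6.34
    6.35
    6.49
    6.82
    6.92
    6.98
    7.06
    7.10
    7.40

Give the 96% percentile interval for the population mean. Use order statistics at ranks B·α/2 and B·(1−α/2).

(2.84, 7.10)

α = 0.04; lower rank = 50 × 0.020 = 1; upper rank = 50 × 0.980 = 49.
The 1st smallest replicate is 2.84; the 49th is 7.10.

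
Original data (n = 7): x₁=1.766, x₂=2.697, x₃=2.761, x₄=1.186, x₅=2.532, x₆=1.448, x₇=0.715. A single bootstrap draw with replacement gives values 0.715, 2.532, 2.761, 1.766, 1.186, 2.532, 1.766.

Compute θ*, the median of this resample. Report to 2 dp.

Sorted: 0.715, 1.186, 1.766, 1.766, 2.532, 2.532, 2.761
Median = middle value = 1.77

θ* = 1.77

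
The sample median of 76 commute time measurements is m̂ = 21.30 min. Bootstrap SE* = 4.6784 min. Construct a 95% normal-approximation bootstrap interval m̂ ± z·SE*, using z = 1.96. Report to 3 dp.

(12.130, 30.470)

Margin = 1.96 × 4.6784 = 9.1697
Interval: 21.30 ± 9.1697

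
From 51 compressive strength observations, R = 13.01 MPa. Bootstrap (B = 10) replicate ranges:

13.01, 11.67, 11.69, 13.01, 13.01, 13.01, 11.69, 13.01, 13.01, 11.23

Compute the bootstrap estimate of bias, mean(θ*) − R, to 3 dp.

bias = −0.576

mean(θ*) = (13.01 + 11.67 + 11.69 + 13.01 + 13.01 + 13.01 + 11.69 + 13.01 + 13.01 + 11.23) / 10 = 12.4340
bias = 12.4340 − 13.01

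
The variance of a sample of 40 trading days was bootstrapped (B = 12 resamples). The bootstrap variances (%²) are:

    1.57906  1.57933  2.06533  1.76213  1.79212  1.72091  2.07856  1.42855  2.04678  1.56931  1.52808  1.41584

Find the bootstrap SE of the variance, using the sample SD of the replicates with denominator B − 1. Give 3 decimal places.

Bootstrap SE is the standard deviation of the 12 replicate variances.
Mean of replicates: (1.57906 + 1.57933 + 2.06533 + 1.76213 + 1.79212 + 1.72091 + 2.07856 + 1.42855 + 2.04678 + 1.56931 + 1.52808 + 1.41584) / 12 = 20.566000 / 12 = 1.713833
Sum of squared deviations: (−0.134773)² + (−0.134503)² + (+0.351497)² + (+0.048297)² + (+0.078287)² + (+0.007077)² + (+0.364727)² + (−0.285283)² + (+0.332947)² + (−0.144523)² + (−0.185753)² + (−0.297993)² = 0.637773
Variance = 0.637773 / 11 = 0.057979
SE* = √0.057979

SE* = 0.241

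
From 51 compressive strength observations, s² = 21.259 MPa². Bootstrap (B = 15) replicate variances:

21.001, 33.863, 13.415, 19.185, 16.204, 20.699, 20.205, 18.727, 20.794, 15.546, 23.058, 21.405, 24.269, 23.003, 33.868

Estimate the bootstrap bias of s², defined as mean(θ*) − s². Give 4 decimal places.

mean(θ*) = (21.001 + 33.863 + 13.415 + 19.185 + 16.204 + 20.699 + 20.205 + 18.727 + 20.794 + 15.546 + 23.058 + 21.405 + 24.269 + 23.003 + 33.868) / 15 = 21.68280
bias = 21.68280 − 21.259

bias = +0.4238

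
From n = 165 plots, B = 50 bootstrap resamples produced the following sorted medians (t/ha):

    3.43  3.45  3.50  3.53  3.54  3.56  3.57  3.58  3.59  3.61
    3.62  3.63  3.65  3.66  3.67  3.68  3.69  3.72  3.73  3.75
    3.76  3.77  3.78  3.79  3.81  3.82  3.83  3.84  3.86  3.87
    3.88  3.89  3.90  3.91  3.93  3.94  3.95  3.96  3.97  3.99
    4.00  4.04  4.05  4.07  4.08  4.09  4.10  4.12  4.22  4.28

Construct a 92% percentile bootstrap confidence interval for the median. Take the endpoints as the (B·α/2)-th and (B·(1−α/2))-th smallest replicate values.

α = 0.08; lower rank = 50 × 0.040 = 2; upper rank = 50 × 0.960 = 48.
The 2nd smallest replicate is 3.45; the 48th is 4.12.

(3.45, 4.12)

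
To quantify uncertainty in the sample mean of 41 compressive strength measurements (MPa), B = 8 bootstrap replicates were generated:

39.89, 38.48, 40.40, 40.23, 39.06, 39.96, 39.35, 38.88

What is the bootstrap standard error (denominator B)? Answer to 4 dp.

Bootstrap SE is the standard deviation of the 8 replicate means.
Mean of replicates: (39.89 + 38.48 + 40.40 + 40.23 + 39.06 + 39.96 + 39.35 + 38.88) / 8 = 316.25000 / 8 = 39.53125
Sum of squared deviations: (+0.35875)² + (−1.05125)² + (+0.86875)² + (+0.69875)² + (−0.47125)² + (+0.42875)² + (−0.18125)² + (−0.65125)² = 3.33969
Variance = 3.33969 / 8 = 0.41746
SE* = √0.41746

SE* = 0.6461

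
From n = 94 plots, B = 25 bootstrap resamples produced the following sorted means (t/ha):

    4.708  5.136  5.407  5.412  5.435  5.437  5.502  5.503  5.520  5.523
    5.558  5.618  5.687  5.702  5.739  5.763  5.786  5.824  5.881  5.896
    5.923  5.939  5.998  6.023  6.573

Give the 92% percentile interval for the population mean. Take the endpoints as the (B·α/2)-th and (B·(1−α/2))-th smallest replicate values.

α = 0.08; lower rank = 25 × 0.040 = 1; upper rank = 25 × 0.960 = 24.
The 1st smallest replicate is 4.708; the 24th is 6.023.

(4.708, 6.023)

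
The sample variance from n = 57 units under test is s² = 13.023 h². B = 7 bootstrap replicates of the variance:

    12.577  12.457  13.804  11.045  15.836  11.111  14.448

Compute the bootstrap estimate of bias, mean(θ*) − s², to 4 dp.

bias = +0.0167

mean(θ*) = (12.577 + 12.457 + 13.804 + 11.045 + 15.836 + 11.111 + 14.448) / 7 = 13.03971
bias = 13.03971 − 13.023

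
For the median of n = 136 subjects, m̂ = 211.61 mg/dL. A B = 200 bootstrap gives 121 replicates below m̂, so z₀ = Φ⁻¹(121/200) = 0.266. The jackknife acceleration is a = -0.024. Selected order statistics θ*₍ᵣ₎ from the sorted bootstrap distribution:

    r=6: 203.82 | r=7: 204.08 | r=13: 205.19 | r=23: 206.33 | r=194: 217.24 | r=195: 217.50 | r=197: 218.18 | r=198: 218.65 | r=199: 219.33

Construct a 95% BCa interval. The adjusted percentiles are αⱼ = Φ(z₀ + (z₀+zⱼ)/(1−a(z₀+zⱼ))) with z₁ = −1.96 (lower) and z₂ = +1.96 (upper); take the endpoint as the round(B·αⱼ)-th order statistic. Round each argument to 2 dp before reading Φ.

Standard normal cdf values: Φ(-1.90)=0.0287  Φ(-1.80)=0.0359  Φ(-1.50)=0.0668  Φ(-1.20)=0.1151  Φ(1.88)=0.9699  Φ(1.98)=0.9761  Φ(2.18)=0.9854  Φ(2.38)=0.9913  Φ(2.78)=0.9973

Lower: z₀ + z₁ = 0.266 + (-1.960) = -1.694; 1 − a(z₀+z₁) = 1 − (-0.024)(-1.694) = 0.9593; argument = 0.266 + (-1.694)/0.9593 = -1.4998 → -1.50.
α₁ = Φ(-1.50) = 0.0668; rank = round(200 × 0.0668) = 13; θ*₍13₎ = 205.19.
Upper: z₀ + z₂ = 2.226; 1 − a(z₀+z₂) = 1.0534; argument = 2.3791 → 2.38; α₂ = 0.9913; rank = 198; θ*₍198₎ = 218.65.

(205.19, 218.65)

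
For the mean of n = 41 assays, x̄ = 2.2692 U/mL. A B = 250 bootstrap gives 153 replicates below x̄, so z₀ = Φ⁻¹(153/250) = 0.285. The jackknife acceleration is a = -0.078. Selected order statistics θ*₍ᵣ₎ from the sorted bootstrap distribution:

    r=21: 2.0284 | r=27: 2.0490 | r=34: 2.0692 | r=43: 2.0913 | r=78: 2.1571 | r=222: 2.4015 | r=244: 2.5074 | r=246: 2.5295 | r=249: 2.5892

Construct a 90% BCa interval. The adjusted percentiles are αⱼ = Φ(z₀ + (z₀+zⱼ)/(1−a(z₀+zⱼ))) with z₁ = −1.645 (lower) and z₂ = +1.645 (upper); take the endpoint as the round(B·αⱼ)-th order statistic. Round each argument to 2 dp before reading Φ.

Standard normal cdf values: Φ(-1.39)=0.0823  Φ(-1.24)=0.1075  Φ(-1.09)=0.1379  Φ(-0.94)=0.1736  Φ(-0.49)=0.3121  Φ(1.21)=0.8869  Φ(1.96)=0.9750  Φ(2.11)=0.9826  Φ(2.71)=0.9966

(2.0490, 2.5074)

Lower: z₀ + z₁ = 0.285 + (-1.645) = -1.360; 1 − a(z₀+z₁) = 1 − (-0.078)(-1.360) = 0.8939; argument = 0.285 + (-1.360)/0.8939 = -1.2364 → -1.24.
α₁ = Φ(-1.24) = 0.1075; rank = round(250 × 0.1075) = 27; θ*₍27₎ = 2.0490.
Upper: z₀ + z₂ = 1.930; 1 − a(z₀+z₂) = 1.1505; argument = 1.9625 → 1.96; α₂ = 0.9750; rank = 244; θ*₍244₎ = 2.5074.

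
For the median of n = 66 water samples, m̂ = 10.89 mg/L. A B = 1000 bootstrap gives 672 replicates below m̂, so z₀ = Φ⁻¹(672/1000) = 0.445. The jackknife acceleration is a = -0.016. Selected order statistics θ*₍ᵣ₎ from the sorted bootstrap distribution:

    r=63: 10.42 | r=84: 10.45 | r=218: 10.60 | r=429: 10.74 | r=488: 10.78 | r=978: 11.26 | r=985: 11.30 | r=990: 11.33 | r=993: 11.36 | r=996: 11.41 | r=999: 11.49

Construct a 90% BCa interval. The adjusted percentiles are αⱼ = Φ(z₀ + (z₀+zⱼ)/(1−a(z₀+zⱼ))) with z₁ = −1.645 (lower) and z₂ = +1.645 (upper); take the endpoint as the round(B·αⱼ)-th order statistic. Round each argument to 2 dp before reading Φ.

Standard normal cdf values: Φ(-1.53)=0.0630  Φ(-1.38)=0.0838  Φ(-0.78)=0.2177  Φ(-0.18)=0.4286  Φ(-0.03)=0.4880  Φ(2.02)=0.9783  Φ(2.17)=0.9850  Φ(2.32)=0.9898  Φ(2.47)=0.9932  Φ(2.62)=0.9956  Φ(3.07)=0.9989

(10.60, 11.36)

Lower: z₀ + z₁ = 0.445 + (-1.645) = -1.200; 1 − a(z₀+z₁) = 1 − (-0.016)(-1.200) = 0.9808; argument = 0.445 + (-1.200)/0.9808 = -0.7785 → -0.78.
α₁ = Φ(-0.78) = 0.2177; rank = round(1000 × 0.2177) = 218; θ*₍218₎ = 10.60.
Upper: z₀ + z₂ = 2.090; 1 − a(z₀+z₂) = 1.0334; argument = 2.4674 → 2.47; α₂ = 0.9932; rank = 993; θ*₍993₎ = 11.36.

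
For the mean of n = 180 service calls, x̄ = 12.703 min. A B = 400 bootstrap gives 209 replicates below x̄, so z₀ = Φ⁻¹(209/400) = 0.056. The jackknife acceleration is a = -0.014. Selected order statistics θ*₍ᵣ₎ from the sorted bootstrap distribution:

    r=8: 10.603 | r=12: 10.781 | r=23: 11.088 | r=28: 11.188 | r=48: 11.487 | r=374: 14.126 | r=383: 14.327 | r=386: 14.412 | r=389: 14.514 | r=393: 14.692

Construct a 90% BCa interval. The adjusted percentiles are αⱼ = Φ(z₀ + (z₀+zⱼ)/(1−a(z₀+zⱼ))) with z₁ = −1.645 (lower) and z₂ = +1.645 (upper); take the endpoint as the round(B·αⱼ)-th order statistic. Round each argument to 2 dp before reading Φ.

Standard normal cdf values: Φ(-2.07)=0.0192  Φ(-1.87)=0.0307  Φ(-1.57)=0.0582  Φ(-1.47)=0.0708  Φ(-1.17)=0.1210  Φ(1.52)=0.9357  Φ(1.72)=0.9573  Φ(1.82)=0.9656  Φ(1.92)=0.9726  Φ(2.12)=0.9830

Lower: z₀ + z₁ = 0.056 + (-1.645) = -1.589; 1 − a(z₀+z₁) = 1 − (-0.014)(-1.589) = 0.9778; argument = 0.056 + (-1.589)/0.9778 = -1.5692 → -1.57.
α₁ = Φ(-1.57) = 0.0582; rank = round(400 × 0.0582) = 23; θ*₍23₎ = 11.088.
Upper: z₀ + z₂ = 1.701; 1 − a(z₀+z₂) = 1.0238; argument = 1.7174 → 1.72; α₂ = 0.9573; rank = 383; θ*₍383₎ = 14.327.

(11.088, 14.327)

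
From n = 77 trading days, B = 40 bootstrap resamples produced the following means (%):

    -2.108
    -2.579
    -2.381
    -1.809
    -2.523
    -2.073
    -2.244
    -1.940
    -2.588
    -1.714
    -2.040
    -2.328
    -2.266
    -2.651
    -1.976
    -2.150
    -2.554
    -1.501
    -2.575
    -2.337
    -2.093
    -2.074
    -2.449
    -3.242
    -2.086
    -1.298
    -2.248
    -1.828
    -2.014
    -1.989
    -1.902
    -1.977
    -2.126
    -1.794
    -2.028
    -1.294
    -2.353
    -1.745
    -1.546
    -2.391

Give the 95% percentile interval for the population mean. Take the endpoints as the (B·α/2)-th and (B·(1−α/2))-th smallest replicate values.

Sorted replicates: -3.242, -2.651, -2.588, -2.579, -2.575, -2.554, -2.523, -2.449, -2.391, -2.381, -2.353, -2.337, -2.328, -2.266, -2.248, -2.244, -2.150, -2.126, -2.108, -2.093, -2.086, -2.074, -2.073, -2.040, -2.028, -2.014, -1.989, -1.977, -1.976, -1.940, -1.902, -1.828, -1.809, -1.794, -1.745, -1.714, -1.546, -1.501, -1.298, -1.294
α = 0.05; lower rank = 40 × 0.025 = 1; upper rank = 40 × 0.975 = 39.
The 1st smallest replicate is -3.242; the 39th is -1.298.

(-3.242, -1.298)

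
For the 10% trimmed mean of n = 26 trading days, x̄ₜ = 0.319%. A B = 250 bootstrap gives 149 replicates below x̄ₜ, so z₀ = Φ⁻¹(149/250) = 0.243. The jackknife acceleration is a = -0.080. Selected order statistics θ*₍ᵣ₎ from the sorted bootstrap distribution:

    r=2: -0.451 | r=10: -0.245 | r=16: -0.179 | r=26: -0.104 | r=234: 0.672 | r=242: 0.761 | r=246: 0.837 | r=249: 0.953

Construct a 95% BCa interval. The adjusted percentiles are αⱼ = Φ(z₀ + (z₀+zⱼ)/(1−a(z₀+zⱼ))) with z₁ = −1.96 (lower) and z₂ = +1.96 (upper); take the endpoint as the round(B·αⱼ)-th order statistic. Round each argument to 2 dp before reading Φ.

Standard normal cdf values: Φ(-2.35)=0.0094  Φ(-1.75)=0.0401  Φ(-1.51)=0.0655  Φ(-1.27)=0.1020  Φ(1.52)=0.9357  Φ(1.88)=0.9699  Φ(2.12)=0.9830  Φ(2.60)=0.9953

Lower: z₀ + z₁ = 0.243 + (-1.960) = -1.717; 1 − a(z₀+z₁) = 1 − (-0.080)(-1.717) = 0.8626; argument = 0.243 + (-1.717)/0.8626 = -1.7474 → -1.75.
α₁ = Φ(-1.75) = 0.0401; rank = round(250 × 0.0401) = 10; θ*₍10₎ = -0.245.
Upper: z₀ + z₂ = 2.203; 1 − a(z₀+z₂) = 1.1762; argument = 2.1159 → 2.12; α₂ = 0.9830; rank = 246; θ*₍246₎ = 0.837.

(-0.245, 0.837)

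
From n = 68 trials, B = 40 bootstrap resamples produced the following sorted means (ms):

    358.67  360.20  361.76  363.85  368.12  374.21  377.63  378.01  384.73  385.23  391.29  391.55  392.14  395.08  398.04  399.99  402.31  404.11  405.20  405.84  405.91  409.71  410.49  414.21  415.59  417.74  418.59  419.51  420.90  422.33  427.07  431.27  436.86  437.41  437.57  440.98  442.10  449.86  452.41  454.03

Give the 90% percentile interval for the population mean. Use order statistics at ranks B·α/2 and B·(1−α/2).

(360.20, 449.86)

α = 0.10; lower rank = 40 × 0.050 = 2; upper rank = 40 × 0.950 = 38.
The 2nd smallest replicate is 360.20; the 38th is 449.86.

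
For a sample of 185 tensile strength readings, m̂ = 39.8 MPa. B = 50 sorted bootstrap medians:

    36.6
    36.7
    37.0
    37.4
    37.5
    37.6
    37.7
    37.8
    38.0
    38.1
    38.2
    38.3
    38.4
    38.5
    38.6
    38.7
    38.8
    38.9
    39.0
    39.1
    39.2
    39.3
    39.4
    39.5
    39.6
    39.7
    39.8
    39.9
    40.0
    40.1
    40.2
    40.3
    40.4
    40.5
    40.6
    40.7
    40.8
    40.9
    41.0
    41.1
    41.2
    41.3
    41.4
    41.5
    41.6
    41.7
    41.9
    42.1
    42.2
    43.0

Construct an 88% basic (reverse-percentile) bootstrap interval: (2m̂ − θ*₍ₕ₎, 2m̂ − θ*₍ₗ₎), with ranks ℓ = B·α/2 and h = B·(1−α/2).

Percentile endpoints at ranks 3 and 47: θ*₍3₎ = 37.0, θ*₍47₎ = 41.9.
Basic interval reflects these around m̂:
  lower = 2 × 39.8 − 41.9 = 37.7
  upper = 2 × 39.8 − 37.0 = 42.6

(37.7, 42.6)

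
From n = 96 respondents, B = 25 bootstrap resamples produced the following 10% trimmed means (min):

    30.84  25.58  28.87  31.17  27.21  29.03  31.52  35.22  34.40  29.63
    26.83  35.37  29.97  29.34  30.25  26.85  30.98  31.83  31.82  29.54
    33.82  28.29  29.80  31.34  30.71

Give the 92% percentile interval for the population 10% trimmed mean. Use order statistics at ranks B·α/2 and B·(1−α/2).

(25.58, 35.22)

Sorted replicates: 25.58, 26.83, 26.85, 27.21, 28.29, 28.87, 29.03, 29.34, 29.54, 29.63, 29.80, 29.97, 30.25, 30.71, 30.84, 30.98, 31.17, 31.34, 31.52, 31.82, 31.83, 33.82, 34.40, 35.22, 35.37
α = 0.08; lower rank = 25 × 0.040 = 1; upper rank = 25 × 0.960 = 24.
The 1st smallest replicate is 25.58; the 24th is 35.22.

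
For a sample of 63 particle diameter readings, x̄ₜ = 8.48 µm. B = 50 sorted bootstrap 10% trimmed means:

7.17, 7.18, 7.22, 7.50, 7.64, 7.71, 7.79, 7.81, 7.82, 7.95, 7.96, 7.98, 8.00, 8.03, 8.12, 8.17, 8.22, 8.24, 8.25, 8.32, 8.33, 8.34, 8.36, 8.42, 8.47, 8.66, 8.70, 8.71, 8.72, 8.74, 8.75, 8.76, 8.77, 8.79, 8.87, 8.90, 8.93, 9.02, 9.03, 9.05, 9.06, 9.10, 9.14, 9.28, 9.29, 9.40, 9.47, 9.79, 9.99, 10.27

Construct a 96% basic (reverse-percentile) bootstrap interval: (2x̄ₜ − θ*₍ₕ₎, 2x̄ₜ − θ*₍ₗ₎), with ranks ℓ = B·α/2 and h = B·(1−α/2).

Percentile endpoints at ranks 1 and 49: θ*₍1₎ = 7.17, θ*₍49₎ = 9.99.
Basic interval reflects these around x̄ₜ:
  lower = 2 × 8.48 − 9.99 = 6.97
  upper = 2 × 8.48 − 7.17 = 9.79

(6.97, 9.79)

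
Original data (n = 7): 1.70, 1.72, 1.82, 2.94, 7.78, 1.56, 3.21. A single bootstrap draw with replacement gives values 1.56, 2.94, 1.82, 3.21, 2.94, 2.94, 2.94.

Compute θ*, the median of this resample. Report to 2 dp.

Sorted: 1.56, 1.82, 2.94, 2.94, 2.94, 2.94, 3.21
Median = middle value = 2.94

θ* = 2.94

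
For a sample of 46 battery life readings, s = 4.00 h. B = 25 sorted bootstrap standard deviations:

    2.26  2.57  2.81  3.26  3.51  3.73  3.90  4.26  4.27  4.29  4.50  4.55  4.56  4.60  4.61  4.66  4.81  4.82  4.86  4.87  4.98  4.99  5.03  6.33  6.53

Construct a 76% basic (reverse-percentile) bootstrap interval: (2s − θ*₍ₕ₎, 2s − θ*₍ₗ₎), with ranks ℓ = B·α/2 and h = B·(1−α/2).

Percentile endpoints at ranks 3 and 22: θ*₍3₎ = 2.81, θ*₍22₎ = 4.99.
Basic interval reflects these around s:
  lower = 2 × 4.00 − 4.99 = 3.01
  upper = 2 × 4.00 − 2.81 = 5.19

(3.01, 5.19)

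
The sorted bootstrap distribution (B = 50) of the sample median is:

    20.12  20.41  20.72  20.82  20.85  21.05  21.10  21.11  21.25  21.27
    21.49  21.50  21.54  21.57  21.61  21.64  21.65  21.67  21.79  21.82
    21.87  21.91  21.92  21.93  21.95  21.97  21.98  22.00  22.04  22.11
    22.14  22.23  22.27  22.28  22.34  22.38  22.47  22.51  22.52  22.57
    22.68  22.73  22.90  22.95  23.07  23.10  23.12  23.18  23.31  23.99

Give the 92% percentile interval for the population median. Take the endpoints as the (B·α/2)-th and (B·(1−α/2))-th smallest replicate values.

α = 0.08; lower rank = 50 × 0.040 = 2; upper rank = 50 × 0.960 = 48.
The 2nd smallest replicate is 20.41; the 48th is 23.18.

(20.41, 23.18)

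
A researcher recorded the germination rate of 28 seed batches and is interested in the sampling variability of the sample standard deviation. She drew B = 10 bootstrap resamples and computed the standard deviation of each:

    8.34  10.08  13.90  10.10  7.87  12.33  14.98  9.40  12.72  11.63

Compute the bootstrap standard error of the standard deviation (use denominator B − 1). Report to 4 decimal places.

SE* = 2.3636

Bootstrap SE is the standard deviation of the 10 replicate standard deviations.
Mean of replicates: (8.34 + 10.08 + 13.90 + 10.10 + 7.87 + 12.33 + 14.98 + 9.40 + 12.72 + 11.63) / 10 = 111.35000 / 10 = 11.13500
Sum of squared deviations: (−2.79500)² + (−1.05500)² + (+2.76500)² + (−1.03500)² + (−3.26500)² + (+1.19500)² + (+3.84500)² + (−1.73500)² + (+1.58500)² + (+0.49500)² = 50.28125
Variance = 50.28125 / 9 = 5.58681
SE* = √5.58681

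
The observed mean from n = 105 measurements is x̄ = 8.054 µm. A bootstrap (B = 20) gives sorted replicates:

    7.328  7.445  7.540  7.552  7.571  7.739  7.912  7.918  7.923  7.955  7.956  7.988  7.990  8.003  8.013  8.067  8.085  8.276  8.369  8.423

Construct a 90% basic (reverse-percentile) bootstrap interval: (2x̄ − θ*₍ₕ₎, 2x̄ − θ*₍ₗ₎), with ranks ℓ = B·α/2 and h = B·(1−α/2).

(7.739, 8.780)

Percentile endpoints at ranks 1 and 19: θ*₍1₎ = 7.328, θ*₍19₎ = 8.369.
Basic interval reflects these around x̄:
  lower = 2 × 8.054 − 8.369 = 7.739
  upper = 2 × 8.054 − 7.328 = 8.780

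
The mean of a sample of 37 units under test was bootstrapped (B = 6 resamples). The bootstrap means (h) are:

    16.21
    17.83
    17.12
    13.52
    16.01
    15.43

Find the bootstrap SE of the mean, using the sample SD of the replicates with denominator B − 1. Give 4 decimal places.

SE* = 1.4913

Bootstrap SE is the standard deviation of the 6 replicate means.
Mean of replicates: (16.21 + 17.83 + 17.12 + 13.52 + 16.01 + 15.43) / 6 = 96.12000 / 6 = 16.02000
Sum of squared deviations: (+0.19000)² + (+1.81000)² + (+1.10000)² + (−2.50000)² + (−0.01000)² + (−0.59000)² = 11.12040
Variance = 11.12040 / 5 = 2.22408
SE* = √2.22408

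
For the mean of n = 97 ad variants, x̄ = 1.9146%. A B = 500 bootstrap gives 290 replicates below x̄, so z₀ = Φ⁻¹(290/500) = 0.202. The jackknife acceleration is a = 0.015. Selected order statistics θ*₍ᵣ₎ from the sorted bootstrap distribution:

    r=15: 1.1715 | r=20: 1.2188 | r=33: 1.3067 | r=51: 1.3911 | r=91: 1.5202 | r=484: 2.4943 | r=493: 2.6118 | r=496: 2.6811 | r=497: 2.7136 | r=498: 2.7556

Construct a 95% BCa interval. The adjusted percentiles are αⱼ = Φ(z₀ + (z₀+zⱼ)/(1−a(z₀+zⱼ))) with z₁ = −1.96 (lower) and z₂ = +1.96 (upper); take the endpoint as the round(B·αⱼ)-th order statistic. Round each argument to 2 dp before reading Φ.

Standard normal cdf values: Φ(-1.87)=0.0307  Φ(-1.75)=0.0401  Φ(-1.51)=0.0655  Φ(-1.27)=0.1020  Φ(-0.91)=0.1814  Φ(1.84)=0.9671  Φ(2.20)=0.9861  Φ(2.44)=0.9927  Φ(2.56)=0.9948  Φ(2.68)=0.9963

(1.3067, 2.6811)

Lower: z₀ + z₁ = 0.202 + (-1.960) = -1.758; 1 − a(z₀+z₁) = 1 − (0.015)(-1.758) = 1.0264; argument = 0.202 + (-1.758)/1.0264 = -1.5108 → -1.51.
α₁ = Φ(-1.51) = 0.0655; rank = round(500 × 0.0655) = 33; θ*₍33₎ = 1.3067.
Upper: z₀ + z₂ = 2.162; 1 − a(z₀+z₂) = 0.9676; argument = 2.4365 → 2.44; α₂ = 0.9927; rank = 496; θ*₍496₎ = 2.6811.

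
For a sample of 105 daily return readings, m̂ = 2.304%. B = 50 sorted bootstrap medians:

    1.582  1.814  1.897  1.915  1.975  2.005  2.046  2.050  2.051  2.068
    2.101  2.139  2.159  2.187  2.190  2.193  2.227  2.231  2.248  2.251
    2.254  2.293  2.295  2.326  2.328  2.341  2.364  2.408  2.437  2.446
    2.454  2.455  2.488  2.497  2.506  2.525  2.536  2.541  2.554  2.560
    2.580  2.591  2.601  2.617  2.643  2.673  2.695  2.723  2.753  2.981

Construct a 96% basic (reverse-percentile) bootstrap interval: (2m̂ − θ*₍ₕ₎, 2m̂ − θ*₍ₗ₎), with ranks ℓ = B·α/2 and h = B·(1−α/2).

Percentile endpoints at ranks 1 and 49: θ*₍1₎ = 1.582, θ*₍49₎ = 2.753.
Basic interval reflects these around m̂:
  lower = 2 × 2.304 − 2.753 = 1.855
  upper = 2 × 2.304 − 1.582 = 3.026

(1.855, 3.026)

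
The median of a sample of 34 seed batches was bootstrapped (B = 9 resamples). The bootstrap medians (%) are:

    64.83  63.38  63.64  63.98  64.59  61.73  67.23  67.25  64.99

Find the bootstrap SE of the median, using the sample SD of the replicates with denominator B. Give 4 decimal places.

Bootstrap SE is the standard deviation of the 9 replicate medians.
Mean of replicates: (64.83 + 63.38 + 63.64 + 63.98 + 64.59 + 61.73 + 67.23 + 67.25 + 64.99) / 9 = 581.62000 / 9 = 64.62444
Sum of squared deviations: (+0.20556)² + (−1.24444)² + (−0.98444)² + (−0.64444)² + (−0.03444)² + (−2.89444)² + (+2.60556)² + (+2.62556)² + (+0.36556)² = 25.17042
Variance = 25.17042 / 9 = 2.79671
SE* = √2.79671

SE* = 1.6723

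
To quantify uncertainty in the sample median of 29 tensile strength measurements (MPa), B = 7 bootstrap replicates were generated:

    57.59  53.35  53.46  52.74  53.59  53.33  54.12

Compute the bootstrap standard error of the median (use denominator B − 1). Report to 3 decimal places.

SE* = 1.624

Bootstrap SE is the standard deviation of the 7 replicate medians.
Mean of replicates: (57.59 + 53.35 + 53.46 + 52.74 + 53.59 + 53.33 + 54.12) / 7 = 378.1800 / 7 = 54.0257
Sum of squared deviations: (+3.5643)² + (−0.6757)² + (−0.5657)² + (−1.2857)² + (−0.4357)² + (−0.6957)² + (+0.0943)² = 15.8166
Variance = 15.8166 / 6 = 2.6361
SE* = √2.6361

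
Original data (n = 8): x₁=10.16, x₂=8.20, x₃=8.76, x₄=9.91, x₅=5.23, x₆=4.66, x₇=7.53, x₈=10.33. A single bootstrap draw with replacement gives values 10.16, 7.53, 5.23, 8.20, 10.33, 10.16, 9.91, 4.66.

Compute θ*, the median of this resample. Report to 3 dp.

Sorted: 4.66, 5.23, 7.53, 8.20, 9.91, 10.16, 10.16, 10.33
Median = average of the two middle values = 9.055

θ* = 9.055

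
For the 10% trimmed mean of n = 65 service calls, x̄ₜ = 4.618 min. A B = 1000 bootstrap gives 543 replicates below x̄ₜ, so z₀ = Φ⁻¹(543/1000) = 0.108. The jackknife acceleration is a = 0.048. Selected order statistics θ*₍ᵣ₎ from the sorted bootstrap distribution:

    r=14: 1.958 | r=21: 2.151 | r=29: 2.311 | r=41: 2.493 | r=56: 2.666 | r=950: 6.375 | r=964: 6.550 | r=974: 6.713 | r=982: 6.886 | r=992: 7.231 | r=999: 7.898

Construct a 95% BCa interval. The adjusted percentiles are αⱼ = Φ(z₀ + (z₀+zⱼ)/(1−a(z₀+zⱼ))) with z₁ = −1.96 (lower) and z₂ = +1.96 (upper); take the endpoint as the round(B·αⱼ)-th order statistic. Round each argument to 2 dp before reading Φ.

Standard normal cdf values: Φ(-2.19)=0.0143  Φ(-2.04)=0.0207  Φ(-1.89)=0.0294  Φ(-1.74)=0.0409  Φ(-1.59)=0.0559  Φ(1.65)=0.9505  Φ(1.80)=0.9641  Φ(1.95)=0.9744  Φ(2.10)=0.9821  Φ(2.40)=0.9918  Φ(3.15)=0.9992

Lower: z₀ + z₁ = 0.108 + (-1.960) = -1.852; 1 − a(z₀+z₁) = 1 − (0.048)(-1.852) = 1.0889; argument = 0.108 + (-1.852)/1.0889 = -1.5928 → -1.59.
α₁ = Φ(-1.59) = 0.0559; rank = round(1000 × 0.0559) = 56; θ*₍56₎ = 2.666.
Upper: z₀ + z₂ = 2.068; 1 − a(z₀+z₂) = 0.9007; argument = 2.4039 → 2.40; α₂ = 0.9918; rank = 992; θ*₍992₎ = 7.231.

(2.666, 7.231)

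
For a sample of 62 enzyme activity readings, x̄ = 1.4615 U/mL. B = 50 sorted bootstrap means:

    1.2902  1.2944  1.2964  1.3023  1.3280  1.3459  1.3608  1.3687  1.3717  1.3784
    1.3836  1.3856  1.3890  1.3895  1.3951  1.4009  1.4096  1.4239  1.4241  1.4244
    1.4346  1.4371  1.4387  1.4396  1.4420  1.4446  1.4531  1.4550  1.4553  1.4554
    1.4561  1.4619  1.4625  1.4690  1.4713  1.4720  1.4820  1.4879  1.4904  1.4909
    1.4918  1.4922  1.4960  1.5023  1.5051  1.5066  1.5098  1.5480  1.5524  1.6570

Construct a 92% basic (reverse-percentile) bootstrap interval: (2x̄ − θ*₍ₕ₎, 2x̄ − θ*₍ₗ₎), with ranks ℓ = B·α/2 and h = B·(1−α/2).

(1.3750, 1.6286)

Percentile endpoints at ranks 2 and 48: θ*₍2₎ = 1.2944, θ*₍48₎ = 1.5480.
Basic interval reflects these around x̄:
  lower = 2 × 1.4615 − 1.5480 = 1.3750
  upper = 2 × 1.4615 − 1.2944 = 1.6286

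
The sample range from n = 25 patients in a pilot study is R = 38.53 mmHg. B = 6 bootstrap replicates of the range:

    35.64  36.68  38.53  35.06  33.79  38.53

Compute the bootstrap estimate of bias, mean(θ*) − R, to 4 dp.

bias = −2.1583

mean(θ*) = (35.64 + 36.68 + 38.53 + 35.06 + 33.79 + 38.53) / 6 = 36.37167
bias = 36.37167 − 38.53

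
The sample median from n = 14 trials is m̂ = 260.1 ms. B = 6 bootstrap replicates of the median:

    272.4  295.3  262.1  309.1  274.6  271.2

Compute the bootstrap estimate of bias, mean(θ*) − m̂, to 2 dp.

mean(θ*) = (272.4 + 295.3 + 262.1 + 309.1 + 274.6 + 271.2) / 6 = 280.783
bias = 280.783 − 260.1

bias = +20.68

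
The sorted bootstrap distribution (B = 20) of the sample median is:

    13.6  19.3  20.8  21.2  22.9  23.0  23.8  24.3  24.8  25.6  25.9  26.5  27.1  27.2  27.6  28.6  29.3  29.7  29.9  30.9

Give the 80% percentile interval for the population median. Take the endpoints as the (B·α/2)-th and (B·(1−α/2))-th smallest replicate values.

(19.3, 29.7)

α = 0.20; lower rank = 20 × 0.100 = 2; upper rank = 20 × 0.900 = 18.
The 2nd smallest replicate is 19.3; the 18th is 29.7.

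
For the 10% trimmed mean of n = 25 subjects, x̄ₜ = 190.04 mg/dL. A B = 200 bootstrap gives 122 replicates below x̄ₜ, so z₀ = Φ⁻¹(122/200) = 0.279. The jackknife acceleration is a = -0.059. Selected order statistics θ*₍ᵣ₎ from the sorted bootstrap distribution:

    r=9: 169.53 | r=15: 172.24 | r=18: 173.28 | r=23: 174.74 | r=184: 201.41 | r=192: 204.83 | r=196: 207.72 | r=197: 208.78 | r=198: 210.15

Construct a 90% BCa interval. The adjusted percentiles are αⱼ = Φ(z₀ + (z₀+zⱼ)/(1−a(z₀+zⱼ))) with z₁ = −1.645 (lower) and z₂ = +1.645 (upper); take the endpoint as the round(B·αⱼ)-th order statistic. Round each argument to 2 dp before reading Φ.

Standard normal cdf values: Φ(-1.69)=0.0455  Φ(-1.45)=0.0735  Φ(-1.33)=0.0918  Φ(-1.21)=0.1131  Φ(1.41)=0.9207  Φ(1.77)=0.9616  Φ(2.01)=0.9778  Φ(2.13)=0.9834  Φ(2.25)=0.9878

Lower: z₀ + z₁ = 0.279 + (-1.645) = -1.366; 1 − a(z₀+z₁) = 1 − (-0.059)(-1.366) = 0.9194; argument = 0.279 + (-1.366)/0.9194 = -1.2067 → -1.21.
α₁ = Φ(-1.21) = 0.1131; rank = round(200 × 0.1131) = 23; θ*₍23₎ = 174.74.
Upper: z₀ + z₂ = 1.924; 1 − a(z₀+z₂) = 1.1135; argument = 2.0069 → 2.01; α₂ = 0.9778; rank = 196; θ*₍196₎ = 207.72.

(174.74, 207.72)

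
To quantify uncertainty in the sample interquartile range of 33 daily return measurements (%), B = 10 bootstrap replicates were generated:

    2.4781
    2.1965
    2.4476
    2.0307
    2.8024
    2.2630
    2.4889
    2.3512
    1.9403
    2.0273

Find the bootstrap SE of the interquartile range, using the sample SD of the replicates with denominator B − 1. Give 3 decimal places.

SE* = 0.265

Bootstrap SE is the standard deviation of the 10 replicate interquartile ranges.
Mean of replicates: (2.4781 + 2.1965 + 2.4476 + 2.0307 + 2.8024 + 2.2630 + 2.4889 + 2.3512 + 1.9403 + 2.0273) / 10 = 23.02600 / 10 = 2.30260
Sum of squared deviations: (+0.17550)² + (−0.10610)² + (+0.14500)² + (−0.27190)² + (+0.49980)² + (−0.03960)² + (+0.18630)² + (+0.04860)² + (−0.36230)² + (−0.27530)² = 0.63250
Variance = 0.63250 / 9 = 0.07028
SE* = √0.07028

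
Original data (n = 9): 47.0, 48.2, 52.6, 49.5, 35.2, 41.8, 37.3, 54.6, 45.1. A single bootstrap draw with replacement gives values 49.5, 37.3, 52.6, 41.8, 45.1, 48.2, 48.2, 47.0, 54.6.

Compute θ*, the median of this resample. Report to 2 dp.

θ* = 48.20

Sorted: 37.3, 41.8, 45.1, 47.0, 48.2, 48.2, 49.5, 52.6, 54.6
Median = middle value = 48.20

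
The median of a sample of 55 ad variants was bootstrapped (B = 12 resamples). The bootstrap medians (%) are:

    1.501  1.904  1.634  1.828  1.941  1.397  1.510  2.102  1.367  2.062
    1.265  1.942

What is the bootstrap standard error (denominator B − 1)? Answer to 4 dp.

Bootstrap SE is the standard deviation of the 12 replicate medians.
Mean of replicates: (1.501 + 1.904 + 1.634 + 1.828 + 1.941 + 1.397 + 1.510 + 2.102 + 1.367 + 2.062 + 1.265 + 1.942) / 12 = 20.45300 / 12 = 1.70442
Sum of squared deviations: (−0.20342)² + (+0.19958)² + (−0.07042)² + (+0.12358)² + (+0.23658)² + (−0.30742)² + (−0.19442)² + (+0.39758)² + (−0.33742)² + (+0.35758)² + (−0.43942)² + (+0.23758)² = 0.93904
Variance = 0.93904 / 11 = 0.08537
SE* = √0.08537

SE* = 0.2922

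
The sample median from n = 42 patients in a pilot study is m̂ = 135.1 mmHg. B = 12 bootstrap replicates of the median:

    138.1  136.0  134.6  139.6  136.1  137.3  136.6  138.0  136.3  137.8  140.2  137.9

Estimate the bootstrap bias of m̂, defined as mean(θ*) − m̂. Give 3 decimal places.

mean(θ*) = (138.1 + 136.0 + 134.6 + 139.6 + 136.1 + 137.3 + 136.6 + 138.0 + 136.3 + 137.8 + 140.2 + 137.9) / 12 = 137.3750
bias = 137.3750 − 135.1

bias = +2.275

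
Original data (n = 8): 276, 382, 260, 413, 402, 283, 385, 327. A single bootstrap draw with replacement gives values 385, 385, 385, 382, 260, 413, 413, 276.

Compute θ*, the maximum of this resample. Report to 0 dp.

θ* = 413

Maximum = 413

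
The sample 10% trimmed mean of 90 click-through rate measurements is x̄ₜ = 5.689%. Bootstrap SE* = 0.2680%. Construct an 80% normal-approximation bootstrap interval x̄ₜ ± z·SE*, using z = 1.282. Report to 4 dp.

(5.3454, 6.0326)

Margin = 1.282 × 0.2680 = 0.34358
Interval: 5.689 ± 0.34358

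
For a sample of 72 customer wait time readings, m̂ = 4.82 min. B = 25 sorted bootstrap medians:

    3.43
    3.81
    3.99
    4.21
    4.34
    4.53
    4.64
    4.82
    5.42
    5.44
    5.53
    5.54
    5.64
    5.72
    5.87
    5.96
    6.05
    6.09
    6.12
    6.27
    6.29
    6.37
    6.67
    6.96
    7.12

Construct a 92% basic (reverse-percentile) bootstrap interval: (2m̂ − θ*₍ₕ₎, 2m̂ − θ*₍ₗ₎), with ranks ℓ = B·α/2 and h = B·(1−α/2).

(2.68, 6.21)

Percentile endpoints at ranks 1 and 24: θ*₍1₎ = 3.43, θ*₍24₎ = 6.96.
Basic interval reflects these around m̂:
  lower = 2 × 4.82 − 6.96 = 2.68
  upper = 2 × 4.82 − 3.43 = 6.21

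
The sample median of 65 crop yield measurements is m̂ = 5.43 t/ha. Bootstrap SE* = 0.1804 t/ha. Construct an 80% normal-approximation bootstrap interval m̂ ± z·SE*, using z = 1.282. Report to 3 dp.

Margin = 1.282 × 0.1804 = 0.2313
Interval: 5.43 ± 0.2313

(5.199, 5.661)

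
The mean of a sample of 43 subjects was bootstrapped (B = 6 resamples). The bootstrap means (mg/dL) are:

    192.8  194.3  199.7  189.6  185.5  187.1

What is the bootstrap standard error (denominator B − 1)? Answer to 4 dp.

SE* = 5.2104

Bootstrap SE is the standard deviation of the 6 replicate means.
Mean of replicates: (192.8 + 194.3 + 199.7 + 189.6 + 185.5 + 187.1) / 6 = 1149.00000 / 6 = 191.50000
Sum of squared deviations: (+1.30000)² + (+2.80000)² + (+8.20000)² + (−1.90000)² + (−6.00000)² + (−4.40000)² = 135.74000
Variance = 135.74000 / 5 = 27.14800
SE* = √27.14800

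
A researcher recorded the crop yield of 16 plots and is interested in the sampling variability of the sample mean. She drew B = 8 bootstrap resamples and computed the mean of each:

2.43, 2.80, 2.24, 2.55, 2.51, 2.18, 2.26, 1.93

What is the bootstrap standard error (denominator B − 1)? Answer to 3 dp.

Bootstrap SE is the standard deviation of the 8 replicate means.
Mean of replicates: (2.43 + 2.80 + 2.24 + 2.55 + 2.51 + 2.18 + 2.26 + 1.93) / 8 = 18.9000 / 8 = 2.3625
Sum of squared deviations: (+0.0675)² + (+0.4375)² + (−0.1225)² + (+0.1875)² + (+0.1475)² + (−0.1825)² + (−0.1025)² + (−0.4325)² = 0.4987
Variance = 0.4987 / 7 = 0.0712
SE* = √0.0712

SE* = 0.267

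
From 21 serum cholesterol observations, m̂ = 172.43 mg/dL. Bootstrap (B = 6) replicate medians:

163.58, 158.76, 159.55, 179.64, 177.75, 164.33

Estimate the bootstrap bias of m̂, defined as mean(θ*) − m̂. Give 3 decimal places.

mean(θ*) = (163.58 + 158.76 + 159.55 + 179.64 + 177.75 + 164.33) / 6 = 167.2683
bias = 167.2683 − 172.43

bias = −5.162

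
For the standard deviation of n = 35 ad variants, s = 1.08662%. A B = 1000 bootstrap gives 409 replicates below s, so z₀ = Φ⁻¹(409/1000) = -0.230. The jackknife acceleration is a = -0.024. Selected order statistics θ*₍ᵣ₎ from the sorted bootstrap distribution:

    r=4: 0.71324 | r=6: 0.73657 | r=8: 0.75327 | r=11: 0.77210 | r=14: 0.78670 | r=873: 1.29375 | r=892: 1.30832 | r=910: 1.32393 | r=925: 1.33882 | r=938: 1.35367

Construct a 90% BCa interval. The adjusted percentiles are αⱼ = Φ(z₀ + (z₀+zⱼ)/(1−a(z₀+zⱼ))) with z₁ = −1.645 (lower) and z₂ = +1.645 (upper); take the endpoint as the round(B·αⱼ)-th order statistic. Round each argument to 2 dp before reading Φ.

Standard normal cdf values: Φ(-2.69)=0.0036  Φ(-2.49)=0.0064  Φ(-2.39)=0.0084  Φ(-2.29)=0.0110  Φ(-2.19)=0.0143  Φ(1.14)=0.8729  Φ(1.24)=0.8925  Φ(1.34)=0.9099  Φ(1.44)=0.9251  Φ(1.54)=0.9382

Lower: z₀ + z₁ = -0.230 + (-1.645) = -1.875; 1 − a(z₀+z₁) = 1 − (-0.024)(-1.875) = 0.9550; argument = -0.230 + (-1.875)/0.9550 = -2.1934 → -2.19.
α₁ = Φ(-2.19) = 0.0143; rank = round(1000 × 0.0143) = 14; θ*₍14₎ = 0.78670.
Upper: z₀ + z₂ = 1.415; 1 − a(z₀+z₂) = 1.0340; argument = 1.1385 → 1.14; α₂ = 0.8729; rank = 873; θ*₍873₎ = 1.29375.

(0.78670, 1.29375)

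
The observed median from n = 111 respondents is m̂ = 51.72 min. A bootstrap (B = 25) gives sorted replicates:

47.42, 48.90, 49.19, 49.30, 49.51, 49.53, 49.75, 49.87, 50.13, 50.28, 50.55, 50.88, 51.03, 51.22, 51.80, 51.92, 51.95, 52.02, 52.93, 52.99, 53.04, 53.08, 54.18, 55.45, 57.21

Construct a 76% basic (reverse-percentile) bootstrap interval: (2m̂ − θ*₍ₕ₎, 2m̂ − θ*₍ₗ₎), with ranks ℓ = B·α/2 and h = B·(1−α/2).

Percentile endpoints at ranks 3 and 22: θ*₍3₎ = 49.19, θ*₍22₎ = 53.08.
Basic interval reflects these around m̂:
  lower = 2 × 51.72 − 53.08 = 50.36
  upper = 2 × 51.72 − 49.19 = 54.25

(50.36, 54.25)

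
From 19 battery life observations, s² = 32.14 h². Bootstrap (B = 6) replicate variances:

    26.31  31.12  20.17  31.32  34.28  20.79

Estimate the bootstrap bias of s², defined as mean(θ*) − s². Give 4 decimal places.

bias = −4.8083

mean(θ*) = (26.31 + 31.12 + 20.17 + 31.32 + 34.28 + 20.79) / 6 = 27.33167
bias = 27.33167 − 32.14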